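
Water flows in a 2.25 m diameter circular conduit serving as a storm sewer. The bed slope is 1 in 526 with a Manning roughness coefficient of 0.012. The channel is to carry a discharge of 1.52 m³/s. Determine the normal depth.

y_n = 0.598 m

Manning's equation rearranged: A R^(2/3) = nQ / (1·√S) = 0.012 × 1.52 / (√0.001901) = 0.4183.
Trying y = 0.452 m: A R^(2/3) = 0.2394 — short.
Trying y = 0.746 m: A R^(2/3) = 0.6429 — over.
Trying y = 0.598 m: A R^(2/3) = 0.4188 — ≈ 0.4183.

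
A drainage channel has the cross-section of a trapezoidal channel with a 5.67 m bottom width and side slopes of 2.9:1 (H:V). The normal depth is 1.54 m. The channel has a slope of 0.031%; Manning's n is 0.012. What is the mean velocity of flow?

With bottom width b = 5.67 m and side slope z = 2.9: A = (b + zy)y = (5.67 + 2.9×1.54)×1.54 = 15.61 m²; P = b + 2y√(1+z²) = 5.67 + 2×1.54×3.068 = 15.12 m.
Hydraulic radius R = A/P = 15.61/15.12 = 1.032 m.
From Manning's equation, V = (1/n) R^(2/3) S^(1/2) = (1/0.012) × 1.032^(2/3) × 0.00031^(1/2) = 1.5 m/s.

V = 1.5 m/s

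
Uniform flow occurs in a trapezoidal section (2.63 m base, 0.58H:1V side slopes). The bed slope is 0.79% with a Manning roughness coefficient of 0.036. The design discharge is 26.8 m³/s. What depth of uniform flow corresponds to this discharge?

y_n = 2.41 m

Manning's equation rearranged: A R^(2/3) = nQ / (1·√S) = 0.036 × 26.8 / (√0.0079) = 10.85.
At y = 3.03 m: A R^(2/3) = 16.48 — high.
At y = 1.7 m: A R^(2/3) = 5.886 — low.
At y = 2.41 m: A R^(2/3) = 10.86 — ≈ 10.85.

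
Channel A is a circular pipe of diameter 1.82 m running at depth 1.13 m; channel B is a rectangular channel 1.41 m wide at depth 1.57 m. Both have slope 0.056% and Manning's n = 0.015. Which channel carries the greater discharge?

channel B

Channel A: For a circular section of diameter D = 1.82 m at depth y = 1.13 m, the central angle is θ = 2 arccos(1 − 2y/D) = 3.63 rad. Then A = (D²/8)(θ − sin θ) = 1.697 m² and P = Dθ/2 = 3.303 m. Hydraulic radius R = A/P = 1.697/3.303 = 0.5138 m. Q_A = (1/0.015)·1.697·0.5138^(2/3)·√0.00056 = 1.718 m³/s.
Channel B: Flow area A = b·y = 1.41 × 1.57 = 2.214 m². Wetted perimeter P = b + 2y = 1.41 + 2×1.57 = 4.55 m. Hydraulic radius R = A/P = 2.214/4.55 = 0.4865 m. Q_B = (1/0.015)·2.214·0.4865^(2/3)·√0.00056 = 2.16 m³/s.
Q_A = 1.718 m³/s vs Q_B = 2.16 m³/s, so channel B carries more.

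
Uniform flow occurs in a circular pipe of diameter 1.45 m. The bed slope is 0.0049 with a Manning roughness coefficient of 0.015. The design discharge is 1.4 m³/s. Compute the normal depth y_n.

Manning's equation rearranged: A R^(2/3) = nQ / (1·√S) = 0.015 × 1.4 / (√0.0049) = 0.3.
Try y = 0.759 m: A R^(2/3) = 0.4534 — high.
Try y = 0.599 m: A R^(2/3) = 0.3 — close enough.

y_n = 0.599 m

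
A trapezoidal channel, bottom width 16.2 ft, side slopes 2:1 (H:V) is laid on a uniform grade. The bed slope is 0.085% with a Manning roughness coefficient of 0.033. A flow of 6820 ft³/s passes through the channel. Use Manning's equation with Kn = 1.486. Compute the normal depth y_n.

y_n = 19.6 ft

Manning's equation rearranged: A R^(2/3) = nQ / (1.486·√S) = 0.033 × 6820 / (1.486 × √0.00085) = 5195.
Trying y = 15.1 ft: A R^(2/3) = 2888 — too small.
Trying y = 23.9 ft: A R^(2/3) = 8207 — too large.
Trying y = 19.6 ft: A R^(2/3) = 5192 — ≈ 5195.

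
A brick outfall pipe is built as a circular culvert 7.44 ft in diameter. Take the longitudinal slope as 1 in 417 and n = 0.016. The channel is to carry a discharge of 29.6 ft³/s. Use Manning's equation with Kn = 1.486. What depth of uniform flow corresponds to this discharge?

Manning's equation rearranged: A R^(2/3) = nQ / (1.486·√S) = 0.016 × 29.6 / (1.486 × √0.002398) = 6.508.
At y = 1.88 ft: A R^(2/3) = 9.2 — over.
At y = 1.4 ft: A R^(2/3) = 5.088 — short.
At y = 1.58 ft: A R^(2/3) = 6.5 — ≈ 6.508.

y_n = 1.58 ft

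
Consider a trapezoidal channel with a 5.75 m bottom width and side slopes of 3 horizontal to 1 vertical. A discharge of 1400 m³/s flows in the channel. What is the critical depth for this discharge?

At critical depth, Q² T / (g A³) = 1, i.e. A³/T = Q²/g = 1400²/9.81 = 199800.
Try y = 8.79 m: A³/T = 384800 — high.
Try y = 5.74 m: A³/T = 57030 — low.
Try y = 7.61 m: A³/T = 200100 — ≈ 199800.

y_c = 7.61 m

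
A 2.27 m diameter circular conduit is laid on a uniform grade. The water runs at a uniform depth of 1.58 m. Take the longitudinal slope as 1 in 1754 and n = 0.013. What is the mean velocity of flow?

For a circular section of diameter D = 2.27 m at depth y = 1.58 m, the central angle is θ = 2 arccos(1 − 2y/D) = 3.947 rad. Then A = (D²/8)(θ − sin θ) = 3.007 m² and P = Dθ/2 = 4.48 m.
Hydraulic radius R = A/P = 3.007/4.48 = 0.6712 m.
From Manning's equation, V = (1/n) R^(2/3) S^(1/2) = (1/0.013) × 0.6712^(2/3) × 0.0005701^(1/2) = 1.41 m/s.

V = 1.41 m/s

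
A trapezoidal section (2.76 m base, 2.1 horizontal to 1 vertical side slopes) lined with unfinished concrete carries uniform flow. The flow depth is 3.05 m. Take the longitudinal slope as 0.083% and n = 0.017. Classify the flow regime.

subcritical

With bottom width b = 2.76 m and side slope z = 2.1: A = (b + zy)y = (2.76 + 2.1×3.05)×3.05 = 27.95 m²; P = b + 2y√(1+z²) = 2.76 + 2×3.05×2.326 = 16.95 m.
Hydraulic radius R = A/P = 27.95/16.95 = 1.649 m.
V = (1/n) R^(2/3) √S = (1/0.017) × 1.649^(2/3) × √0.00083 = 2.366 m/s. Hydraulic depth D_h = A/T = 27.95/15.57 = 1.795 m.
Froude number Fr = V/√(g·D_h) = 2.366/√(9.81×1.795) = 0.564, which is less than 1, so the flow is subcritical.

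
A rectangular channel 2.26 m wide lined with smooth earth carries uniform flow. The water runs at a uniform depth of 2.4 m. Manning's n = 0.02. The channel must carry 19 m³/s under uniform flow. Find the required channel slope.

S = 0.00698

Flow area A = b·y = 2.26 × 2.4 = 5.424 m². Wetted perimeter P = b + 2y = 2.26 + 2×2.4 = 7.06 m.
Hydraulic radius R = A/P = 5.424/7.06 = 0.7683 m.
From Manning's equation, S = [nQ / (1 A R^(2/3))]² = [0.02 × 19 / (1 × 5.424 × 0.7683^(2/3))]² = 0.00698.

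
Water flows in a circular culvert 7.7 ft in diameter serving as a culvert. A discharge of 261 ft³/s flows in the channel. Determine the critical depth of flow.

At critical depth, Q² T / (g A³) = 1, i.e. A³/T = Q²/g = 261²/32.2 = 2116.
Trying y = 5.24 ft: A³/T = 5353 — over.
Trying y = 3.04 ft: A³/T = 663.4 — short.
Trying y = 4.12 ft: A³/T = 2123 — ≈ 2116.

y_c = 4.12 ft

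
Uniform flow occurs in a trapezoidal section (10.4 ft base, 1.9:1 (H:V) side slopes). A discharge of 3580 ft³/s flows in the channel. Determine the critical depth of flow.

At critical depth, Q² T / (g A³) = 1, i.e. A³/T = Q²/g = 3580²/32.2 = 398000.
Trying y = 6.99 ft: A³/T = 122700 — too small.
Trying y = 11.1 ft: A³/T = 812200 — too large.
Trying y = 9.35 ft: A³/T = 397600 — close enough.

y_c = 9.35 ft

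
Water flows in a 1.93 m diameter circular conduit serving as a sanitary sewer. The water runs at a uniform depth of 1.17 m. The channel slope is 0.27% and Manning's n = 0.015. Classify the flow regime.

For a circular section of diameter D = 1.93 m at depth y = 1.17 m, the central angle is θ = 2 arccos(1 − 2y/D) = 3.57 rad. Then A = (D²/8)(θ − sin θ) = 1.855 m² and P = Dθ/2 = 3.445 m.
Hydraulic radius R = A/P = 1.855/3.445 = 0.5386 m.
V = (1/n) R^(2/3) √S = (1/0.015) × 0.5386^(2/3) × √0.0027 = 2.293 m/s. Hydraulic depth D_h = A/T = 1.855/1.886 = 0.9838 m.
Froude number Fr = V/√(g·D_h) = 2.293/√(9.81×0.9838) = 0.738, which is less than 1, so the flow is subcritical.

subcritical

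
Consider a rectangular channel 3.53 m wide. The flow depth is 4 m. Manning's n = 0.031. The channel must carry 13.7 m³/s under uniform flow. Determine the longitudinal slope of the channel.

S = 0.00069

Flow area A = b·y = 3.53 × 4 = 14.12 m². Wetted perimeter P = b + 2y = 3.53 + 2×4 = 11.53 m.
Hydraulic radius R = A/P = 14.12/11.53 = 1.225 m.
From Manning's equation, S = [nQ / (1 A R^(2/3))]² = [0.031 × 13.7 / (1 × 14.12 × 1.225^(2/3))]² = 0.00069.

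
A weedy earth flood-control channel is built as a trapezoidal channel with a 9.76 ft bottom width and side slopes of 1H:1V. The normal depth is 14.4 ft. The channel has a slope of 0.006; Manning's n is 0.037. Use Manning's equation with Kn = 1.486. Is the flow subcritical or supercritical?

subcritical

With bottom width b = 9.76 ft and side slope z = 1: A = (b + zy)y = (9.76 + 1×14.4)×14.4 = 347.9 ft²; P = b + 2y√(1+z²) = 9.76 + 2×14.4×1.414 = 50.49 ft.
Hydraulic radius R = A/P = 347.9/50.49 = 6.891 ft.
V = (1.486/n) R^(2/3) √S = (1.486/0.037) × 6.891^(2/3) × √0.006 = 11.27 ft/s. Hydraulic depth D_h = A/T = 347.9/38.56 = 9.022 ft.
Froude number Fr = V/√(g·D_h) = 11.27/√(32.2×9.022) = 0.661, which is less than 1, so the flow is subcritical.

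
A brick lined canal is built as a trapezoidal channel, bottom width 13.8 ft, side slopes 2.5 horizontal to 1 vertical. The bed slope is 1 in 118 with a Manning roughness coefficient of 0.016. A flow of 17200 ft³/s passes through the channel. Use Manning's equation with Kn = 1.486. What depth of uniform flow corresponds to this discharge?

y_n = 12.4 ft

Manning's equation rearranged: A R^(2/3) = nQ / (1.486·√S) = 0.016 × 17200 / (1.486 × √0.008475) = 2012.
Try y = 15.4 ft: A R^(2/3) = 3309 — over.
Try y = 10.2 ft: A R^(2/3) = 1299 — short.
Try y = 12.4 ft: A R^(2/3) = 2012 — matches.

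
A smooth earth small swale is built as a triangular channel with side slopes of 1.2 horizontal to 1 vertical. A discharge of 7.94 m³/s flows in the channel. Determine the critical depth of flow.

y_c = 1.55 m

At critical depth, Q² T / (g A³) = 1, i.e. A³/T = Q²/g = 7.94²/9.81 = 6.426.
Try y = 1.06 m: A³/T = 0.9635 — short.
Try y = 1.97 m: A³/T = 21.36 — over.
Try y = 1.55 m: A³/T = 6.442 — close enough.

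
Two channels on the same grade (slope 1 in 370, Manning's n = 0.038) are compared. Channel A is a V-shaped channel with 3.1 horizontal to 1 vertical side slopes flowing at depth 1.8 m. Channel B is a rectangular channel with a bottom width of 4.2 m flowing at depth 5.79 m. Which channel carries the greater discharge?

channel B

Channel A: For a triangular section with side slope z = 3.1: A = zy² = 3.1×1.8² = 10.04 m²; P = 2y√(1+z²) = 2×1.8×3.257 = 11.73 m. Hydraulic radius R = A/P = 10.04/11.73 = 0.8565 m. Q_A = (1/0.038)·10.04·0.8565^(2/3)·√0.002703 = 12.39 m³/s.
Channel B: Flow area A = b·y = 4.2 × 5.79 = 24.32 m². Wetted perimeter P = b + 2y = 4.2 + 2×5.79 = 15.78 m. Hydraulic radius R = A/P = 24.32/15.78 = 1.541 m. Q_B = (1/0.038)·24.32·1.541^(2/3)·√0.002703 = 44.39 m³/s.
Q_A = 12.39 m³/s vs Q_B = 44.39 m³/s, so channel B carries more.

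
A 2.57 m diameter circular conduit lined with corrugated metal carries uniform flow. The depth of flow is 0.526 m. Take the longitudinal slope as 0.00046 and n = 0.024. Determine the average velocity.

For a circular section of diameter D = 2.57 m at depth y = 0.526 m, the central angle is θ = 2 arccos(1 − 2y/D) = 1.878 rad. Then A = (D²/8)(θ − sin θ) = 0.7634 m² and P = Dθ/2 = 2.413 m.
Hydraulic radius R = A/P = 0.7634/2.413 = 0.3164 m.
From Manning's equation, V = (1/n) R^(2/3) S^(1/2) = (1/0.024) × 0.3164^(2/3) × 0.00046^(1/2) = 0.415 m/s.

V = 0.415 m/s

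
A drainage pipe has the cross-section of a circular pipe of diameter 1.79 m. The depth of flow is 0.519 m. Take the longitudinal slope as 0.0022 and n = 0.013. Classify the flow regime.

For a circular section of diameter D = 1.79 m at depth y = 0.519 m, the central angle is θ = 2 arccos(1 − 2y/D) = 2.274 rad. Then A = (D²/8)(θ − sin θ) = 0.6056 m² and P = Dθ/2 = 2.036 m.
Hydraulic radius R = A/P = 0.6056/2.036 = 0.2975 m.
V = (1/n) R^(2/3) √S = (1/0.013) × 0.2975^(2/3) × √0.0022 = 1.608 m/s. Hydraulic depth D_h = A/T = 0.6056/1.624 = 0.3728 m.
Froude number Fr = V/√(g·D_h) = 1.608/√(9.81×0.3728) = 0.841, which is less than 1, so the flow is subcritical.

subcritical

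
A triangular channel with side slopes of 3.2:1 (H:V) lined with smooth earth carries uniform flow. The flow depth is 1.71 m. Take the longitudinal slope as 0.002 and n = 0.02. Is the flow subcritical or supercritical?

For a triangular section with side slope z = 3.2: A = zy² = 3.2×1.71² = 9.357 m²; P = 2y√(1+z²) = 2×1.71×3.353 = 11.47 m.
Hydraulic radius R = A/P = 9.357/11.47 = 0.8161 m.
V = (1/n) R^(2/3) √S = (1/0.02) × 0.8161^(2/3) × √0.002 = 1.953 m/s. Hydraulic depth D_h = A/T = 9.357/10.94 = 0.855 m.
Froude number Fr = V/√(g·D_h) = 1.953/√(9.81×0.855) = 0.674, which is less than 1, so the flow is subcritical.

subcritical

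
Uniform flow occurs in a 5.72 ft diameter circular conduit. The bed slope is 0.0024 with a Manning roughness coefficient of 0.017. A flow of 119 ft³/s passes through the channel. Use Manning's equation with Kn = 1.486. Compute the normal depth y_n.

Manning's equation rearranged: A R^(2/3) = nQ / (1.486·√S) = 0.017 × 119 / (1.486 × √0.0024) = 27.79.
Trying y = 4.94 ft: A R^(2/3) = 33.99 — high.
Trying y = 3.22 ft: A R^(2/3) = 19.83 — low.
Trying y = 4.06 ft: A R^(2/3) = 27.8 — ≈ 27.79.

y_n = 4.06 ft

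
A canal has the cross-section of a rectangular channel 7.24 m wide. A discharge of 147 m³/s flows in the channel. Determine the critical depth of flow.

For a rectangular channel, critical depth y_c = (q²/g)^(1/3) where q = Q/b = 147/7.24 = 20.3 m²/s.
So y_c = (20.3²/9.81)^(1/3) = 3.48 m.

y_c = 3.48 m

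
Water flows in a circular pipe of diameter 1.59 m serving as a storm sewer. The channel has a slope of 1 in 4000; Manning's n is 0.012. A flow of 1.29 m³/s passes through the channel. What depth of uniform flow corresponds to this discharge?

y_n = 1.19 m

Manning's equation rearranged: A R^(2/3) = nQ / (1·√S) = 0.012 × 1.29 / (√0.00025) = 0.979.
At y = 1.48 m: A R^(2/3) = 1.154 — high.
At y = 0.941 m: A R^(2/3) = 0.7061 — low.
At y = 1.19 m: A R^(2/3) = 0.9765 — matches.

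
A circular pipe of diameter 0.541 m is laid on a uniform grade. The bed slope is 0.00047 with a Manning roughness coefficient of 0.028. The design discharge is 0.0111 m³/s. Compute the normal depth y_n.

y_n = 0.179 m

Manning's equation rearranged: A R^(2/3) = nQ / (1·√S) = 0.028 × 0.0111 / (√0.00047) = 0.01434.
Trying y = 0.226 m: A R^(2/3) = 0.02209 — over.
Trying y = 0.179 m: A R^(2/3) = 0.01432 — close enough.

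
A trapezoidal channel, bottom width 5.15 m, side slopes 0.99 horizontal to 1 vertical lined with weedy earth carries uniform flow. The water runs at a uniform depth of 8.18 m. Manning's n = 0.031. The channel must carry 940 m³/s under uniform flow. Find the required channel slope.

S = 0.012

With bottom width b = 5.15 m and side slope z = 0.99: A = (b + zy)y = (5.15 + 0.99×8.18)×8.18 = 108.4 m²; P = b + 2y√(1+z²) = 5.15 + 2×8.18×1.407 = 28.17 m.
Hydraulic radius R = A/P = 108.4/28.17 = 3.847 m.
From Manning's equation, S = [nQ / (1 A R^(2/3))]² = [0.031 × 940 / (1 × 108.4 × 3.847^(2/3))]² = 0.012.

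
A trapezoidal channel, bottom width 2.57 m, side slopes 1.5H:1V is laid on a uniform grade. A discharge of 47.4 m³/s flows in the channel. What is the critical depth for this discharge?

At critical depth, Q² T / (g A³) = 1, i.e. A³/T = Q²/g = 47.4²/9.81 = 229.
Trying y = 2.65 m: A³/T = 496 — too large.
Trying y = 2.19 m: A³/T = 230.7 — ≈ 229.

y_c = 2.19 m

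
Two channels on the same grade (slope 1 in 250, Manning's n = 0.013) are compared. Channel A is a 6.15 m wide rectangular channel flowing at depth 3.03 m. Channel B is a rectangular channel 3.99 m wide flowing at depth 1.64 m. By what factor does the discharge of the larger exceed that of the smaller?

4.05

Channel A: Flow area A = b·y = 6.15 × 3.03 = 18.63 m². Wetted perimeter P = b + 2y = 6.15 + 2×3.03 = 12.21 m. Hydraulic radius R = A/P = 18.63/12.21 = 1.526 m. Q_A = (1/0.013)·18.63·1.526^(2/3)·√0.004 = 120.2 m³/s.
Channel B: Flow area A = b·y = 3.99 × 1.64 = 6.544 m². Wetted perimeter P = b + 2y = 3.99 + 2×1.64 = 7.27 m. Hydraulic radius R = A/P = 6.544/7.27 = 0.9001 m. Q_B = (1/0.013)·6.544·0.9001^(2/3)·√0.004 = 29.68 m³/s.
The larger discharge is 120.2 m³/s and the smaller is 29.68 m³/s; the ratio is 4.05.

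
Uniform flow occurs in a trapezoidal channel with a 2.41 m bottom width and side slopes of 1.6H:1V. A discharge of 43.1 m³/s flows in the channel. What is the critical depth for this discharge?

At critical depth, Q² T / (g A³) = 1, i.e. A³/T = Q²/g = 43.1²/9.81 = 189.4.
Trying y = 2.6 m: A³/T = 464.5 — over.
Trying y = 1.62 m: A³/T = 70.07 — short.
Trying y = 2.09 m: A³/T = 191.2 — ≈ 189.4.

y_c = 2.09 m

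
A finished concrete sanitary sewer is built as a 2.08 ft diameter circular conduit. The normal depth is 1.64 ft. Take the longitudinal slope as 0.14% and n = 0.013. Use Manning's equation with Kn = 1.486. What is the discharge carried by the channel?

For a circular section of diameter D = 2.08 ft at depth y = 1.64 ft, the central angle is θ = 2 arccos(1 − 2y/D) = 4.372 rad. Then A = (D²/8)(θ − sin θ) = 2.874 ft² and P = Dθ/2 = 4.546 ft.
Hydraulic radius R = A/P = 2.874/4.546 = 0.6321 ft.
Manning's equation: Q = (1.486/n) A R^(2/3) S^(1/2) = (1.486/0.013) × 2.874 × 0.6321^(2/3) × 0.0014^(1/2) = 9.05 ft³/s.

Q = 9.05 ft³/s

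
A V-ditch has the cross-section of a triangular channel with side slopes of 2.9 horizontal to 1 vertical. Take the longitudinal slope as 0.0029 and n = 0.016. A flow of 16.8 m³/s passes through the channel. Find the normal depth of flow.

y_n = 1.48 m

Manning's equation rearranged: A R^(2/3) = nQ / (1·√S) = 0.016 × 16.8 / (√0.0029) = 4.991.
Trying y = 1.07 m: A R^(2/3) = 2.108 — short.
Trying y = 1.75 m: A R^(2/3) = 7.826 — over.
Trying y = 1.48 m: A R^(2/3) = 5.006 — close enough.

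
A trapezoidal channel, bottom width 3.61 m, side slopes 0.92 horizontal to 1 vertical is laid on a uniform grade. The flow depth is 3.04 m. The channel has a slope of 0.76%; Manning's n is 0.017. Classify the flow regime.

With bottom width b = 3.61 m and side slope z = 0.92: A = (b + zy)y = (3.61 + 0.92×3.04)×3.04 = 19.48 m²; P = b + 2y√(1+z²) = 3.61 + 2×3.04×1.359 = 11.87 m.
Hydraulic radius R = A/P = 19.48/11.87 = 1.641 m.
V = (1/n) R^(2/3) √S = (1/0.017) × 1.641^(2/3) × √0.0076 = 7.133 m/s. Hydraulic depth D_h = A/T = 19.48/9.204 = 2.116 m.
Froude number Fr = V/√(g·D_h) = 7.133/√(9.81×2.116) = 1.57, which is greater than 1, so the flow is supercritical.

supercritical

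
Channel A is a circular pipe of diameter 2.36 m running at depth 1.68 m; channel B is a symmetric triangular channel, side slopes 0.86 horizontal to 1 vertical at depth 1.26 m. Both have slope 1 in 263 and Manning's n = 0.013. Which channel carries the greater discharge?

channel A

Channel A: For a circular section of diameter D = 2.36 m at depth y = 1.68 m, the central angle is θ = 2 arccos(1 − 2y/D) = 4.017 rad. Then A = (D²/8)(θ − sin θ) = 3.331 m² and P = Dθ/2 = 4.74 m. Hydraulic radius R = A/P = 3.331/4.74 = 0.7028 m. Q_A = (1/0.013)·3.331·0.7028^(2/3)·√0.003802 = 12.49 m³/s.
Channel B: For a triangular section with side slope z = 0.86: A = zy² = 0.86×1.26² = 1.365 m²; P = 2y√(1+z²) = 2×1.26×1.319 = 3.324 m. Hydraulic radius R = A/P = 1.365/3.324 = 0.4108 m. Q_B = (1/0.013)·1.365·0.4108^(2/3)·√0.003802 = 3.579 m³/s.
Q_A = 12.49 m³/s vs Q_B = 3.579 m³/s, so channel A carries more.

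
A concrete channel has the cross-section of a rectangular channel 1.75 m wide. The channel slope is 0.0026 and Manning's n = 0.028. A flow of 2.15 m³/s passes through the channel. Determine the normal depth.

y_n = 1.09 m

Manning's equation rearranged: A R^(2/3) = nQ / (1·√S) = 0.028 × 2.15 / (√0.0026) = 1.181.
Try y = 1.26 m: A R^(2/3) = 1.419 — too large.
Try y = 0.954 m: A R^(2/3) = 0.9896 — too small.
Try y = 1.09 m: A R^(2/3) = 1.178 — matches.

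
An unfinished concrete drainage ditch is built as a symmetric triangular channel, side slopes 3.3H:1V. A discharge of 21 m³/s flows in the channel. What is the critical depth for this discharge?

y_c = 1.53 m

At critical depth, Q² T / (g A³) = 1, i.e. A³/T = Q²/g = 21²/9.81 = 44.95.
Trying y = 1.29 m: A³/T = 19.45 — low.
Trying y = 1.8 m: A³/T = 102.9 — high.
Trying y = 1.53 m: A³/T = 45.65 — ≈ 44.95.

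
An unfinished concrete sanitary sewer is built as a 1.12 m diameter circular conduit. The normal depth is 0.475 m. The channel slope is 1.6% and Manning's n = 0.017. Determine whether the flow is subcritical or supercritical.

supercritical

For a circular section of diameter D = 1.12 m at depth y = 0.475 m, the central angle is θ = 2 arccos(1 − 2y/D) = 2.837 rad. Then A = (D²/8)(θ − sin θ) = 0.3978 m² and P = Dθ/2 = 1.589 m.
Hydraulic radius R = A/P = 0.3978/1.589 = 0.2504 m.
V = (1/n) R^(2/3) √S = (1/0.017) × 0.2504^(2/3) × √0.016 = 2.956 m/s. Hydraulic depth D_h = A/T = 0.3978/1.107 = 0.3593 m.
Froude number Fr = V/√(g·D_h) = 2.956/√(9.81×0.3593) = 1.57, which is greater than 1, so the flow is supercritical.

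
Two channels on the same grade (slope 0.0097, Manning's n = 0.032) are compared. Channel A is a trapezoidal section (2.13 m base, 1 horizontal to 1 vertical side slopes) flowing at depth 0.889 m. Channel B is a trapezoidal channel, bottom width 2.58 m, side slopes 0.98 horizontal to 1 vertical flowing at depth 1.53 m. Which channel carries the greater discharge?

channel B

Channel A: With bottom width b = 2.13 m and side slope z = 1: A = (b + zy)y = (2.13 + 1×0.889)×0.889 = 2.684 m²; P = b + 2y√(1+z²) = 2.13 + 2×0.889×1.414 = 4.644 m. Hydraulic radius R = A/P = 2.684/4.644 = 0.5779 m. Q_A = (1/0.032)·2.684·0.5779^(2/3)·√0.0097 = 5.731 m³/s.
Channel B: With bottom width b = 2.58 m and side slope z = 0.98: A = (b + zy)y = (2.58 + 0.98×1.53)×1.53 = 6.241 m²; P = b + 2y√(1+z²) = 2.58 + 2×1.53×1.4 = 6.864 m. Hydraulic radius R = A/P = 6.241/6.864 = 0.9092 m. Q_B = (1/0.032)·6.241·0.9092^(2/3)·√0.0097 = 18.03 m³/s.
Q_A = 5.731 m³/s vs Q_B = 18.03 m³/s, so channel B carries more.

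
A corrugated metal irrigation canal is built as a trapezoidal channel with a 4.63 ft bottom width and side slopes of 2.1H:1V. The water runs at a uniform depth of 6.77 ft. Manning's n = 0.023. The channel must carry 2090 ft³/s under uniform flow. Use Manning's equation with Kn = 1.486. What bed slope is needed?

S = 0.0119

With bottom width b = 4.63 ft and side slope z = 2.1: A = (b + zy)y = (4.63 + 2.1×6.77)×6.77 = 127.6 ft²; P = b + 2y√(1+z²) = 4.63 + 2×6.77×2.326 = 36.12 ft.
Hydraulic radius R = A/P = 127.6/36.12 = 3.532 ft.
From Manning's equation, S = [nQ / (1.486 A R^(2/3))]² = [0.023 × 2090 / (1.486 × 127.6 × 3.532^(2/3))]² = 0.0119.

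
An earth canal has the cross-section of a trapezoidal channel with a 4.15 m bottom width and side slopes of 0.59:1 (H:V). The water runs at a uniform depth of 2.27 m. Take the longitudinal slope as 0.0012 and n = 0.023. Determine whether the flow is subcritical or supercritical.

With bottom width b = 4.15 m and side slope z = 0.59: A = (b + zy)y = (4.15 + 0.59×2.27)×2.27 = 12.46 m²; P = b + 2y√(1+z²) = 4.15 + 2×2.27×1.161 = 9.421 m.
Hydraulic radius R = A/P = 12.46/9.421 = 1.323 m.
V = (1/n) R^(2/3) √S = (1/0.023) × 1.323^(2/3) × √0.0012 = 1.815 m/s. Hydraulic depth D_h = A/T = 12.46/6.829 = 1.825 m.
Froude number Fr = V/√(g·D_h) = 1.815/√(9.81×1.825) = 0.429, which is less than 1, so the flow is subcritical.

subcritical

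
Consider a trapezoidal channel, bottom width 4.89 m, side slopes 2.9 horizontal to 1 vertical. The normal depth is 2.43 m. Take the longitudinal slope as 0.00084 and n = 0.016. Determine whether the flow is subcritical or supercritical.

With bottom width b = 4.89 m and side slope z = 2.9: A = (b + zy)y = (4.89 + 2.9×2.43)×2.43 = 29.01 m²; P = b + 2y√(1+z²) = 4.89 + 2×2.43×3.068 = 19.8 m.
Hydraulic radius R = A/P = 29.01/19.8 = 1.465 m.
V = (1/n) R^(2/3) √S = (1/0.016) × 1.465^(2/3) × √0.00084 = 2.337 m/s. Hydraulic depth D_h = A/T = 29.01/18.98 = 1.528 m.
Froude number Fr = V/√(g·D_h) = 2.337/√(9.81×1.528) = 0.604, which is less than 1, so the flow is subcritical.

subcritical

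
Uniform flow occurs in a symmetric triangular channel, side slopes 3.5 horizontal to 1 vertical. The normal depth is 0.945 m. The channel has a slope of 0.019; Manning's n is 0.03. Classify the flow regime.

supercritical

For a triangular section with side slope z = 3.5: A = zy² = 3.5×0.945² = 3.126 m²; P = 2y√(1+z²) = 2×0.945×3.64 = 6.88 m.
Hydraulic radius R = A/P = 3.126/6.88 = 0.4543 m.
V = (1/n) R^(2/3) √S = (1/0.03) × 0.4543^(2/3) × √0.019 = 2.715 m/s. Hydraulic depth D_h = A/T = 3.126/6.615 = 0.4725 m.
Froude number Fr = V/√(g·D_h) = 2.715/√(9.81×0.4725) = 1.26, which is greater than 1, so the flow is supercritical.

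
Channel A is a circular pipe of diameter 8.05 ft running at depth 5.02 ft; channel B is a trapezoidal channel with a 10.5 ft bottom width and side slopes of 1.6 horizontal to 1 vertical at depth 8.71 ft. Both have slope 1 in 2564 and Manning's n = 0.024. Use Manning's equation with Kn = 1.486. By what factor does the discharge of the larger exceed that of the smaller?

Channel A: For a circular section of diameter D = 8.05 ft at depth y = 5.02 ft, the central angle is θ = 2 arccos(1 − 2y/D) = 3.641 rad. Then A = (D²/8)(θ − sin θ) = 33.38 ft² and P = Dθ/2 = 14.66 ft. Hydraulic radius R = A/P = 33.38/14.66 = 2.277 ft. Q_A = (1.486/0.024)·33.38·2.277^(2/3)·√0.00039 = 70.64 ft³/s.
Channel B: With bottom width b = 10.5 ft and side slope z = 1.6: A = (b + zy)y = (10.5 + 1.6×8.71)×8.71 = 212.8 ft²; P = b + 2y√(1+z²) = 10.5 + 2×8.71×1.887 = 43.37 ft. Hydraulic radius R = A/P = 212.8/43.37 = 4.908 ft. Q_B = (1.486/0.024)·212.8·4.908^(2/3)·√0.00039 = 751.6 ft³/s.
The larger discharge is 751.6 ft³/s and the smaller is 70.64 ft³/s; the ratio is 10.6.

10.6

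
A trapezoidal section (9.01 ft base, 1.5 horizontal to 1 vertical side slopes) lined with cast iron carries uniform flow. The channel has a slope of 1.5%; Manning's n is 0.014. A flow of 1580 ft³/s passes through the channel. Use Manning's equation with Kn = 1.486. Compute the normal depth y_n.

Manning's equation rearranged: A R^(2/3) = nQ / (1.486·√S) = 0.014 × 1580 / (1.486 × √0.015) = 121.5.
Trying y = 2.96 ft: A R^(2/3) = 63.68 — too small.
Trying y = 5.19 ft: A R^(2/3) = 187.1 — too large.
Trying y = 4.17 ft: A R^(2/3) = 121.8 — close enough.

y_n = 4.17 ft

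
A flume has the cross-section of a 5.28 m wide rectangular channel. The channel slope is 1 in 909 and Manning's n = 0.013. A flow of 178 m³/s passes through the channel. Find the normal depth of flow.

y_n = 8.31 m

Manning's equation rearranged: A R^(2/3) = nQ / (1·√S) = 0.013 × 178 / (√0.0011) = 69.77.
Trying y = 7.28 m: A R^(2/3) = 59.74 — too small.
Trying y = 8.31 m: A R^(2/3) = 69.73 — ≈ 69.77.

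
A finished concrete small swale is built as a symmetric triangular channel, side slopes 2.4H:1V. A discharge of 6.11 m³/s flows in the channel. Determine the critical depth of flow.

At critical depth, Q² T / (g A³) = 1, i.e. A³/T = Q²/g = 6.11²/9.81 = 3.806.
Try y = 1.34 m: A³/T = 12.44 — high.
Try y = 1.06 m: A³/T = 3.854 — close enough.

y_c = 1.06 m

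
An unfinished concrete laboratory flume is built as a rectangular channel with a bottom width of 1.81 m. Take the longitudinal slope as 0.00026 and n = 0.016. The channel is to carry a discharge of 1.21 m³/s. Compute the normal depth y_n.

Manning's equation rearranged: A R^(2/3) = nQ / (1·√S) = 0.016 × 1.21 / (√0.00026) = 1.201.
Trying y = 0.881 m: A R^(2/3) = 0.9314 — short.
Trying y = 1.07 m: A R^(2/3) = 1.204 — ≈ 1.201.

y_n = 1.07 m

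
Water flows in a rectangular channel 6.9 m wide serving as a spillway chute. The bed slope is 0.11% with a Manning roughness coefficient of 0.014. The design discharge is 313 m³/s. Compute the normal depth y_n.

Manning's equation rearranged: A R^(2/3) = nQ / (1·√S) = 0.014 × 313 / (√0.0011) = 132.1.
Trying y = 8.24 m: A R^(2/3) = 102.8 — low.
Trying y = 10.2 m: A R^(2/3) = 132.3 — matches.

y_n = 10.2 m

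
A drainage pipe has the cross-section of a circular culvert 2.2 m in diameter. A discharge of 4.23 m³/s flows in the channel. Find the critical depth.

At critical depth, Q² T / (g A³) = 1, i.e. A³/T = Q²/g = 4.23²/9.81 = 1.824.
Try y = 0.8 m: A³/T = 0.9204 — low.
Try y = 1.11 m: A³/T = 3.231 — high.
Try y = 0.956 m: A³/T = 1.825 — matches.

y_c = 0.956 m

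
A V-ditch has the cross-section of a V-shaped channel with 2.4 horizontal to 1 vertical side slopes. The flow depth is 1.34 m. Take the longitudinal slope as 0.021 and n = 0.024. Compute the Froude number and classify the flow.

supercritical

For a triangular section with side slope z = 2.4: A = zy² = 2.4×1.34² = 4.309 m²; P = 2y√(1+z²) = 2×1.34×2.6 = 6.968 m.
Hydraulic radius R = A/P = 4.309/6.968 = 0.6185 m.
V = (1/n) R^(2/3) √S = (1/0.024) × 0.6185^(2/3) × √0.021 = 4.383 m/s. Hydraulic depth D_h = A/T = 4.309/6.432 = 0.67 m.
Froude number Fr = V/√(g·D_h) = 4.383/√(9.81×0.67) = 1.71, which is greater than 1, so the flow is supercritical.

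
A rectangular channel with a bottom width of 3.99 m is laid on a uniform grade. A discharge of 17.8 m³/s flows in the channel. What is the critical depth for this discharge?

For a rectangular channel, critical depth y_c = (q²/g)^(1/3) where q = Q/b = 17.8/3.99 = 4.461 m²/s.
So y_c = (4.461²/9.81)^(1/3) = 1.27 m.

y_c = 1.27 m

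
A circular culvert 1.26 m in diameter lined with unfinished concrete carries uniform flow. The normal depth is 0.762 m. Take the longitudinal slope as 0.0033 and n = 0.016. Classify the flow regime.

subcritical

For a circular section of diameter D = 1.26 m at depth y = 0.762 m, the central angle is θ = 2 arccos(1 − 2y/D) = 3.564 rad. Then A = (D²/8)(θ − sin θ) = 0.7885 m² and P = Dθ/2 = 2.245 m.
Hydraulic radius R = A/P = 0.7885/2.245 = 0.3512 m.
V = (1/n) R^(2/3) √S = (1/0.016) × 0.3512^(2/3) × √0.0033 = 1.787 m/s. Hydraulic depth D_h = A/T = 0.7885/1.232 = 0.64 m.
Froude number Fr = V/√(g·D_h) = 1.787/√(9.81×0.64) = 0.713, which is less than 1, so the flow is subcritical.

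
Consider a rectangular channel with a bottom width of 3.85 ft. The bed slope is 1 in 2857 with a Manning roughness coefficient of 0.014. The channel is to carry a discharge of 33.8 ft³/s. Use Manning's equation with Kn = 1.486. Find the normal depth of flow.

Manning's equation rearranged: A R^(2/3) = nQ / (1.486·√S) = 0.014 × 33.8 / (1.486 × √0.00035) = 17.02.
At y = 2.75 ft: A R^(2/3) = 11.5 — short.
At y = 4.13 ft: A R^(2/3) = 19.07 — over.
At y = 3.76 ft: A R^(2/3) = 17 — matches.

y_n = 3.76 ft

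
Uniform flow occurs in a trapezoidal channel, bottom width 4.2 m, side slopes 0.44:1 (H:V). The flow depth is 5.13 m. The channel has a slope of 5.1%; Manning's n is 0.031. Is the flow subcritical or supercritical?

With bottom width b = 4.2 m and side slope z = 0.44: A = (b + zy)y = (4.2 + 0.44×5.13)×5.13 = 33.13 m²; P = b + 2y√(1+z²) = 4.2 + 2×5.13×1.093 = 15.41 m.
Hydraulic radius R = A/P = 33.13/15.41 = 2.15 m.
V = (1/n) R^(2/3) √S = (1/0.031) × 2.15^(2/3) × √0.051 = 12.13 m/s. Hydraulic depth D_h = A/T = 33.13/8.714 = 3.801 m.
Froude number Fr = V/√(g·D_h) = 12.13/√(9.81×3.801) = 1.99, which is greater than 1, so the flow is supercritical.

supercritical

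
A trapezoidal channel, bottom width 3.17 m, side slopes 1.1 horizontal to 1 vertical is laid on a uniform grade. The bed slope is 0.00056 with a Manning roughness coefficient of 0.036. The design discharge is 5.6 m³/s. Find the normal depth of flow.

y_n = 1.67 m

Manning's equation rearranged: A R^(2/3) = nQ / (1·√S) = 0.036 × 5.6 / (√0.00056) = 8.519.
Trying y = 1.82 m: A R^(2/3) = 10.01 — too large.
Trying y = 1.67 m: A R^(2/3) = 8.516 — close enough.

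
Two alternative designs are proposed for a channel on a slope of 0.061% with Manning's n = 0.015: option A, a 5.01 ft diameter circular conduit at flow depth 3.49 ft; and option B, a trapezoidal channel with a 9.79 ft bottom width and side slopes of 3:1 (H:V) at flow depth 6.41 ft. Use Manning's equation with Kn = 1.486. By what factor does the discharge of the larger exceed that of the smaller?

23.3

Channel A: For a circular section of diameter D = 5.01 ft at depth y = 3.49 ft, the central angle is θ = 2 arccos(1 − 2y/D) = 3.95 rad. Then A = (D²/8)(θ − sin θ) = 14.66 ft² and P = Dθ/2 = 9.894 ft. Hydraulic radius R = A/P = 14.66/9.894 = 1.482 ft. Q_A = (1.486/0.015)·14.66·1.482^(2/3)·√0.00061 = 46.63 ft³/s.
Channel B: With bottom width b = 9.79 ft and side slope z = 3: A = (b + zy)y = (9.79 + 3×6.41)×6.41 = 186 ft²; P = b + 2y√(1+z²) = 9.79 + 2×6.41×3.162 = 50.33 ft. Hydraulic radius R = A/P = 186/50.33 = 3.696 ft. Q_B = (1.486/0.015)·186·3.696^(2/3)·√0.00061 = 1088 ft³/s.
The larger discharge is 1088 ft³/s and the smaller is 46.63 ft³/s; the ratio is 23.3.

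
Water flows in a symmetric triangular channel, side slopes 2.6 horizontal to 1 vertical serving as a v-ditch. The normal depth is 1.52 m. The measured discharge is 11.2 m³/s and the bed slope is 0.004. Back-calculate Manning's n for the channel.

n = 0.027

For a triangular section with side slope z = 2.6: A = zy² = 2.6×1.52² = 6.007 m²; P = 2y√(1+z²) = 2×1.52×2.786 = 8.468 m.
Hydraulic radius R = A/P = 6.007/8.468 = 0.7093 m.
Rearranging Manning's equation: n = (1/Q) A R^(2/3) S^(1/2) = (1/11.2) × 6.007 × 0.7093^(2/3) × √0.004 = 0.027.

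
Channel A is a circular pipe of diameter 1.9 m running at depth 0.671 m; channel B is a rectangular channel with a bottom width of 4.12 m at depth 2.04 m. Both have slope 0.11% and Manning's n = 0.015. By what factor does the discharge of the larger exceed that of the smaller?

18.5

Channel A: For a circular section of diameter D = 1.9 m at depth y = 0.671 m, the central angle is θ = 2 arccos(1 − 2y/D) = 2.545 rad. Then A = (D²/8)(θ − sin θ) = 0.8953 m² and P = Dθ/2 = 2.418 m. Hydraulic radius R = A/P = 0.8953/2.418 = 0.3702 m. Q_A = (1/0.015)·0.8953·0.3702^(2/3)·√0.0011 = 1.021 m³/s.
Channel B: Flow area A = b·y = 4.12 × 2.04 = 8.405 m². Wetted perimeter P = b + 2y = 4.12 + 2×2.04 = 8.2 m. Hydraulic radius R = A/P = 8.405/8.2 = 1.025 m. Q_B = (1/0.015)·8.405·1.025^(2/3)·√0.0011 = 18.89 m³/s.
The larger discharge is 18.89 m³/s and the smaller is 1.021 m³/s; the ratio is 18.5.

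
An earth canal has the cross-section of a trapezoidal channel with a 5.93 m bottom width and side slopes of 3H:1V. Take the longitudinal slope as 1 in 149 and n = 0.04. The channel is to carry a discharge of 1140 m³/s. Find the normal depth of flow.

y_n = 7.61 m

Manning's equation rearranged: A R^(2/3) = nQ / (1·√S) = 0.04 × 1140 / (√0.006711) = 556.6.
Try y = 8.28 m: A R^(2/3) = 681 — too large.
Try y = 5.9 m: A R^(2/3) = 304.3 — too small.
Try y = 7.61 m: A R^(2/3) = 556 — matches.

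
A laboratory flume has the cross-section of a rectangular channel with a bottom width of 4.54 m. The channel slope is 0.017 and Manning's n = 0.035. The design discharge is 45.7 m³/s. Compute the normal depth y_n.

Manning's equation rearranged: A R^(2/3) = nQ / (1·√S) = 0.035 × 45.7 / (√0.017) = 12.27.
At y = 1.89 m: A R^(2/3) = 8.759 — low.
At y = 2.43 m: A R^(2/3) = 12.27 — matches.

y_n = 2.43 m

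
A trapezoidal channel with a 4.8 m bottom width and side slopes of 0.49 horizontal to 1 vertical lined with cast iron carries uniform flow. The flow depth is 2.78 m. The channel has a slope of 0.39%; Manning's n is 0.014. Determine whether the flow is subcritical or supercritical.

supercritical

With bottom width b = 4.8 m and side slope z = 0.49: A = (b + zy)y = (4.8 + 0.49×2.78)×2.78 = 17.13 m²; P = b + 2y√(1+z²) = 4.8 + 2×2.78×1.114 = 10.99 m.
Hydraulic radius R = A/P = 17.13/10.99 = 1.559 m.
V = (1/n) R^(2/3) √S = (1/0.014) × 1.559^(2/3) × √0.0039 = 5.996 m/s. Hydraulic depth D_h = A/T = 17.13/7.524 = 2.277 m.
Froude number Fr = V/√(g·D_h) = 5.996/√(9.81×2.277) = 1.27, which is greater than 1, so the flow is supercritical.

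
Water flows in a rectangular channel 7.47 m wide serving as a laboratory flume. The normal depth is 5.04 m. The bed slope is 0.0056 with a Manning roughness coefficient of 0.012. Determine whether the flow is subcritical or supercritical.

Flow area A = b·y = 7.47 × 5.04 = 37.65 m². Wetted perimeter P = b + 2y = 7.47 + 2×5.04 = 17.55 m.
Hydraulic radius R = A/P = 37.65/17.55 = 2.145 m.
V = (1/n) R^(2/3) √S = (1/0.012) × 2.145^(2/3) × √0.0056 = 10.37 m/s. Hydraulic depth D_h = A/T = 37.65/7.47 = 5.04 m.
Froude number Fr = V/√(g·D_h) = 10.37/√(9.81×5.04) = 1.48, which is greater than 1, so the flow is supercritical.

supercritical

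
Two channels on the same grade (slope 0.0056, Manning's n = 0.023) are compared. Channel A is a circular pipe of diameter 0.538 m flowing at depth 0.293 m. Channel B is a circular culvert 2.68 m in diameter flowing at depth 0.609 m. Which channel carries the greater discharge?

channel B

Channel A: For a circular section of diameter D = 0.538 m at depth y = 0.293 m, the central angle is θ = 2 arccos(1 − 2y/D) = 3.32 rad. Then A = (D²/8)(θ − sin θ) = 0.1266 m² and P = Dθ/2 = 0.8932 m. Hydraulic radius R = A/P = 0.1266/0.8932 = 0.1417 m. Q_A = (1/0.023)·0.1266·0.1417^(2/3)·√0.0056 = 0.1119 m³/s.
Channel B: For a circular section of diameter D = 2.68 m at depth y = 0.609 m, the central angle is θ = 2 arccos(1 − 2y/D) = 1.988 rad. Then A = (D²/8)(θ − sin θ) = 0.9635 m² and P = Dθ/2 = 2.663 m. Hydraulic radius R = A/P = 0.9635/2.663 = 0.3618 m. Q_B = (1/0.023)·0.9635·0.3618^(2/3)·√0.0056 = 1.592 m³/s.
Q_A = 0.1119 m³/s vs Q_B = 1.592 m³/s, so channel B carries more.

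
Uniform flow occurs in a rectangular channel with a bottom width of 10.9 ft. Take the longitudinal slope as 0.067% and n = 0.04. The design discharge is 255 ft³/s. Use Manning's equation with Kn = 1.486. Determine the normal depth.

y_n = 10.4 ft

Manning's equation rearranged: A R^(2/3) = nQ / (1.486·√S) = 0.04 × 255 / (1.486 × √0.00067) = 265.2.
At y = 13.1 ft: A R^(2/3) = 350.7 — high.
At y = 7.89 ft: A R^(2/3) = 187.7 — low.
At y = 10.4 ft: A R^(2/3) = 265.1 — matches.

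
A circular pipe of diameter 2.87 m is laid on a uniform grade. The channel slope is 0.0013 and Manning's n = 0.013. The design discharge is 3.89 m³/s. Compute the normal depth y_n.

Manning's equation rearranged: A R^(2/3) = nQ / (1·√S) = 0.013 × 3.89 / (√0.0013) = 1.403.
Trying y = 1.25 m: A R^(2/3) = 2.038 — high.
Trying y = 0.879 m: A R^(2/3) = 1.057 — low.
Trying y = 1.02 m: A R^(2/3) = 1.403 — matches.

y_n = 1.02 m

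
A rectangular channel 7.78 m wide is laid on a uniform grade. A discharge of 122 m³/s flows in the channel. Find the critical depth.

For a rectangular channel, critical depth y_c = (q²/g)^(1/3) where q = Q/b = 122/7.78 = 15.68 m²/s.
So y_c = (15.68²/9.81)^(1/3) = 2.93 m.

y_c = 2.93 m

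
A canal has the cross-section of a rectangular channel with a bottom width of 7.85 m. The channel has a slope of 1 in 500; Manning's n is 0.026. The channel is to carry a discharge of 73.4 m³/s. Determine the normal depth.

y_n = 3.58 m

Manning's equation rearranged: A R^(2/3) = nQ / (1·√S) = 0.026 × 73.4 / (√0.002) = 42.67.
At y = 3.97 m: A R^(2/3) = 49.04 — over.
At y = 3.03 m: A R^(2/3) = 34.01 — short.
At y = 3.58 m: A R^(2/3) = 42.69 — matches.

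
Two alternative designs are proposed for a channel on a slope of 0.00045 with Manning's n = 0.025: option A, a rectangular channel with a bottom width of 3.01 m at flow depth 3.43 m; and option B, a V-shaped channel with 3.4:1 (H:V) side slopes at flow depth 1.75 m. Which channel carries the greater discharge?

Channel A: Flow area A = b·y = 3.01 × 3.43 = 10.32 m². Wetted perimeter P = b + 2y = 3.01 + 2×3.43 = 9.87 m. Hydraulic radius R = A/P = 10.32/9.87 = 1.046 m. Q_A = (1/0.025)·10.32·1.046^(2/3)·√0.00045 = 9.027 m³/s.
Channel B: For a triangular section with side slope z = 3.4: A = zy² = 3.4×1.75² = 10.41 m²; P = 2y√(1+z²) = 2×1.75×3.544 = 12.4 m. Hydraulic radius R = A/P = 10.41/12.4 = 0.8394 m. Q_B = (1/0.025)·10.41·0.8394^(2/3)·√0.00045 = 7.862 m³/s.
Q_A = 9.027 m³/s vs Q_B = 7.862 m³/s, so channel A carries more.

channel A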